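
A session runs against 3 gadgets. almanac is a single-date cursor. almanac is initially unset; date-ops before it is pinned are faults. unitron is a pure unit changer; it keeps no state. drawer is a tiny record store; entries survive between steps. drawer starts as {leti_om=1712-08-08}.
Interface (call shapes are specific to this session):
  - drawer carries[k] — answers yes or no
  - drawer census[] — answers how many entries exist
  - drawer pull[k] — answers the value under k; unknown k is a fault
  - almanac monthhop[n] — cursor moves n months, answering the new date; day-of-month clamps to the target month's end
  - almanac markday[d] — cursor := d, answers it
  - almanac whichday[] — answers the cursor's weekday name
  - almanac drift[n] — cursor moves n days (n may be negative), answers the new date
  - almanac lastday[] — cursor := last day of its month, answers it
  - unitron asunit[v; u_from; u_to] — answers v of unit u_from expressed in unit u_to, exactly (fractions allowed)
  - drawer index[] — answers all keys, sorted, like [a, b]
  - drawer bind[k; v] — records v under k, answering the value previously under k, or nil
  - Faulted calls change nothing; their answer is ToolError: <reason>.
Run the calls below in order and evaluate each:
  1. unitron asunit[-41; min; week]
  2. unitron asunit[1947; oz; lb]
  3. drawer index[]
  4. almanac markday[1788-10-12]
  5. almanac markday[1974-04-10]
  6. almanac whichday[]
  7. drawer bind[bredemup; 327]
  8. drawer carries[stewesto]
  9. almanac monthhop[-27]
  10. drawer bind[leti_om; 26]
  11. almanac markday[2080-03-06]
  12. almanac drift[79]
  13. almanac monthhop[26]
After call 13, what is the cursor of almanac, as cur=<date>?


CALL unitron asunit[-41; min; week]
RET  -41/10080
CALL unitron asunit[1947; oz; lb]
RET  1947/16
CALL drawer index[]
RET  [leti_om]
CALL almanac markday[1788-10-12]
RET  1788-10-12
CALL almanac markday[1974-04-10]
RET  1974-04-10
CALL almanac whichday[]
RET  Wednesday
CALL drawer bind[bredemup; 327]
RET  nil
CALL drawer carries[stewesto]
RET  no
CALL almanac monthhop[-27]
RET  1972-01-10
CALL drawer bind[leti_om; 26]
RET  1712-08-08
CALL almanac markday[2080-03-06]
RET  2080-03-06
CALL almanac drift[79]
RET  2080-05-24
CALL almanac monthhop[26]
RET  2082-07-24

Answer: cur=2082-07-24


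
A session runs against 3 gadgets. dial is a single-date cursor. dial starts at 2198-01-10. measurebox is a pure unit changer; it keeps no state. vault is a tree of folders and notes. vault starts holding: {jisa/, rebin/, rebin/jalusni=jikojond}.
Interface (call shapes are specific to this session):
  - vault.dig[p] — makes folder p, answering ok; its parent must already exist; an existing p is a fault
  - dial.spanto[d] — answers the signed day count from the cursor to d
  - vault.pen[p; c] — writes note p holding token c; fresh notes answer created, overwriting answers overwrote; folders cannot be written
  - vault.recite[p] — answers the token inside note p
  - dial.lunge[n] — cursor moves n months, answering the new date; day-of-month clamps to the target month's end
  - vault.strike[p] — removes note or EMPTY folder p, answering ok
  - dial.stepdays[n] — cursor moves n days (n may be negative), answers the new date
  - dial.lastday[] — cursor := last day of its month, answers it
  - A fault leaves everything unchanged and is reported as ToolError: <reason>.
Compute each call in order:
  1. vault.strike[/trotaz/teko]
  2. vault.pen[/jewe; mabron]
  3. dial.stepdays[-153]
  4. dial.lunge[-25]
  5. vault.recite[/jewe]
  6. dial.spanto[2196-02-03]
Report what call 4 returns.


·→ strike(p→/trotaz/teko)
·← ToolError: not found
·→ pen(p→/jewe, c→mabron)
·← created
·→ stepdays(n→-153)
·← 2197-08-10
·→ lunge(n→-25)
·← 2195-07-10
·→ recite(p→/jewe)
·← mabron
·→ spanto(d→2196-02-03)
·← 208

Answer: 2195-07-10


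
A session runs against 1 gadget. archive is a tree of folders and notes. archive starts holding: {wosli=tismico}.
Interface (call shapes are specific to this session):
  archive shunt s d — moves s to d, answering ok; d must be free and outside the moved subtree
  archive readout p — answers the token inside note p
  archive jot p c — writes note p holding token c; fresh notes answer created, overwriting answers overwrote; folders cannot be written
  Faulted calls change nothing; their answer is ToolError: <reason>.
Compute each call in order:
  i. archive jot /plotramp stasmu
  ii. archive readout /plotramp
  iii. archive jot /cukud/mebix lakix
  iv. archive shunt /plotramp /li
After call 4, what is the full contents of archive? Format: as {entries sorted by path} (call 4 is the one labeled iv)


Answer: {li=stasmu, wosli=tismico}

Derivation:
Now I run archive jot(p→/plotramp, c→stasmu), → created.
Next I call archive readout(p→/plotramp): stasmu.
Invoking archive jot(p→/cukud/mebix, c→lakix): ToolError: no parent.
I call archive shunt(s→/plotramp, d→/li), giving ok.


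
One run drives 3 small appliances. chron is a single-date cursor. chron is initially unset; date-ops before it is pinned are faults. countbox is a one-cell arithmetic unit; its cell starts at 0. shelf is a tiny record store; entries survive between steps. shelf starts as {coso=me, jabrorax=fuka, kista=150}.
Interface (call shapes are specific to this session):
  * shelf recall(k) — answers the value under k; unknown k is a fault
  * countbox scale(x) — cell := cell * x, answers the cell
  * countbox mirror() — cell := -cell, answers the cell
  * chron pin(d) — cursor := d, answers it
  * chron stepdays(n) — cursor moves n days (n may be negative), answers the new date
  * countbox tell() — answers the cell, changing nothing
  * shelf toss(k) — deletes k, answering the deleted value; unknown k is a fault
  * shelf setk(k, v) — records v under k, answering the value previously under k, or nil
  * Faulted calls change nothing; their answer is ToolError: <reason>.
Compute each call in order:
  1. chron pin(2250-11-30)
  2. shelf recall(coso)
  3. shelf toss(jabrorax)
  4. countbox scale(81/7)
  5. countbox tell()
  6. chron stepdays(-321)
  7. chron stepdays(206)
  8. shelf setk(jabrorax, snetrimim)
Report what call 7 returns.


Do: chron pin[2250-11-30]
See: 2250-11-30
Do: shelf recall[coso]
See: me
Do: shelf toss[jabrorax]
See: fuka
Do: countbox scale[81/7]
See: 0
Do: countbox tell[]
See: 0
Do: chron stepdays[-321]
See: 2250-01-13
Do: chron stepdays[206]
See: 2250-08-07
Do: shelf setk[jabrorax; snetrimim]
See: nil

Answer: 2250-08-07


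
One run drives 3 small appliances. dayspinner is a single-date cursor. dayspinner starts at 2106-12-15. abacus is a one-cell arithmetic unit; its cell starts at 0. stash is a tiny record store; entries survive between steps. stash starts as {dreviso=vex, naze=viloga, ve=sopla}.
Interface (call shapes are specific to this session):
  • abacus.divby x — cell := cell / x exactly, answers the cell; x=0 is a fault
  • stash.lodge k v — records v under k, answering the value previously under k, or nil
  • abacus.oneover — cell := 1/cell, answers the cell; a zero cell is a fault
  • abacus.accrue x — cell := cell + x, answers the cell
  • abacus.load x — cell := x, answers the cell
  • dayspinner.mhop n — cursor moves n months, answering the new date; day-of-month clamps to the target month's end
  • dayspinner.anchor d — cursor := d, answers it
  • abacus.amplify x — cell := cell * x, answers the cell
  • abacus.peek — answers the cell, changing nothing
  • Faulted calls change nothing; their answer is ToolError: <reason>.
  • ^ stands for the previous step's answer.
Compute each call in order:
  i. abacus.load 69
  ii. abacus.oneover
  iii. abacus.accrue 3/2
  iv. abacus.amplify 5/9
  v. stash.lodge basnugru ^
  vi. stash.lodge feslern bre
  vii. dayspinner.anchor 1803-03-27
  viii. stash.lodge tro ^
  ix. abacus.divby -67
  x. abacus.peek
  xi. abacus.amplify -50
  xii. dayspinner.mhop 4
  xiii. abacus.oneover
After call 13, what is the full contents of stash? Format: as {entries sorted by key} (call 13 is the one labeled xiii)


Next I call abacus.load on x→69, giving 69.
I use abacus.oneover, — result: 1/69.
Then abacus.accrue on x→3/2, and get 209/138.
I invoke abacus.amplify on x→5/9, — result: 1045/1242.
I run stash.lodge on k→basnugru, v→^, giving nil.
Invoking stash.lodge on k→feslern, v→bre, which returns nil.
I invoke dayspinner.anchor on d→1803-03-27, — result: 1803-03-27.
Calling stash.lodge on k→tro, v→^: nil.
Using abacus.divby on x→-67, and get -1045/83214.
I run abacus.peek, and get -1045/83214.
I try abacus.amplify on x→-50, and observe 26125/41607.
I call dayspinner.mhop on n→4, — result: 1803-07-27.
I run abacus.oneover(), and see 41607/26125.

Answer: {basnugru=1045/1242, dreviso=vex, feslern=bre, naze=viloga, tro=1803-03-27, ve=sopla}


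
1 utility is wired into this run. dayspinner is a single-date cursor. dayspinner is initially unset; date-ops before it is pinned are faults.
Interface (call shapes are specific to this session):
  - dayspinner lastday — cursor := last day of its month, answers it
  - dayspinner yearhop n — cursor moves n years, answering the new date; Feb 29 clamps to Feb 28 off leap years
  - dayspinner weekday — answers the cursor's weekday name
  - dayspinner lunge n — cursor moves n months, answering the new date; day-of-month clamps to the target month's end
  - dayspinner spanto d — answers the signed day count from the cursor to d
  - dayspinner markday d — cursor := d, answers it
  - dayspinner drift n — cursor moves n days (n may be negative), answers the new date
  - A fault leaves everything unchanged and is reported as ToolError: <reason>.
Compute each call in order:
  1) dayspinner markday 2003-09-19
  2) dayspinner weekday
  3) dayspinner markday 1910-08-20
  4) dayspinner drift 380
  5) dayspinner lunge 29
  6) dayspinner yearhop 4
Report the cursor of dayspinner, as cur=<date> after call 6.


Then dayspinner markday on d→2003-09-19, → 2003-09-19.
I call dayspinner weekday, and see Friday.
I invoke dayspinner markday on d→1910-08-20, and see 1910-08-20.
I call dayspinner drift on n→380, → 1911-09-04.
I invoke dayspinner lunge on n→29, and get 1914-02-04.
I try dayspinner yearhop on n→4: 1918-02-04.

Answer: cur=1918-02-04


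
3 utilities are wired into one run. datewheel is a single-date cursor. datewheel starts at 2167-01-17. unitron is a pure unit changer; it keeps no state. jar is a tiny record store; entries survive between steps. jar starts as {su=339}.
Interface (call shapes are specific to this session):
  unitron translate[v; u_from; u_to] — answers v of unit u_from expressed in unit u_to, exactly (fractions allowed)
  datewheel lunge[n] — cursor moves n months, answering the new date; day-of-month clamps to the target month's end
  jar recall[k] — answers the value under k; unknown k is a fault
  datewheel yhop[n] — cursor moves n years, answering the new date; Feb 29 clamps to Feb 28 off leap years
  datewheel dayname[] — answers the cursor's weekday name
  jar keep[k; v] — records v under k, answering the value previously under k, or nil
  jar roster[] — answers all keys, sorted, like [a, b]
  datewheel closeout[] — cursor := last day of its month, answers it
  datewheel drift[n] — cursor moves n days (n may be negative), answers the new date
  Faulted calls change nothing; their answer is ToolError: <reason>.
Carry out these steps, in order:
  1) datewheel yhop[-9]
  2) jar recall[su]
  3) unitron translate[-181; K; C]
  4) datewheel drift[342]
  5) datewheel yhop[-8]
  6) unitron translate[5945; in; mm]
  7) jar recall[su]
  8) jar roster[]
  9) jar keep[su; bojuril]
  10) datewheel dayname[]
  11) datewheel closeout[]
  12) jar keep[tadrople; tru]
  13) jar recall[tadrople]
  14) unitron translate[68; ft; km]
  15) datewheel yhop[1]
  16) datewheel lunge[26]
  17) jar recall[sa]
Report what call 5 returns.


Act: datewheel yhop[n→-9]
Obs: 2158-01-17
Act: jar recall[k→su]
Obs: 339
Act: unitron translate[v→-181; u_from→K; u_to→C]
Obs: -9083/20
Act: datewheel drift[n→342]
Obs: 2158-12-25
Act: datewheel yhop[n→-8]
Obs: 2150-12-25
Act: unitron translate[v→5945; u_from→in; u_to→mm]
Obs: 151003
Act: jar recall[k→su]
Obs: 339
Act: jar roster[]
Obs: [su]
Act: jar keep[k→su; v→bojuril]
Obs: 339
Act: datewheel dayname[]
Obs: Friday
Act: datewheel closeout[]
Obs: 2150-12-31
Act: jar keep[k→tadrople; v→tru]
Obs: nil
Act: jar recall[k→tadrople]
Obs: tru
Act: unitron translate[v→68; u_from→ft; u_to→km]
Obs: 6477/312500
Act: datewheel yhop[n→1]
Obs: 2151-12-31
Act: datewheel lunge[n→26]
Obs: 2154-02-28
Act: jar recall[k→sa]
Obs: ToolError: no such key sa

Answer: 2150-12-25


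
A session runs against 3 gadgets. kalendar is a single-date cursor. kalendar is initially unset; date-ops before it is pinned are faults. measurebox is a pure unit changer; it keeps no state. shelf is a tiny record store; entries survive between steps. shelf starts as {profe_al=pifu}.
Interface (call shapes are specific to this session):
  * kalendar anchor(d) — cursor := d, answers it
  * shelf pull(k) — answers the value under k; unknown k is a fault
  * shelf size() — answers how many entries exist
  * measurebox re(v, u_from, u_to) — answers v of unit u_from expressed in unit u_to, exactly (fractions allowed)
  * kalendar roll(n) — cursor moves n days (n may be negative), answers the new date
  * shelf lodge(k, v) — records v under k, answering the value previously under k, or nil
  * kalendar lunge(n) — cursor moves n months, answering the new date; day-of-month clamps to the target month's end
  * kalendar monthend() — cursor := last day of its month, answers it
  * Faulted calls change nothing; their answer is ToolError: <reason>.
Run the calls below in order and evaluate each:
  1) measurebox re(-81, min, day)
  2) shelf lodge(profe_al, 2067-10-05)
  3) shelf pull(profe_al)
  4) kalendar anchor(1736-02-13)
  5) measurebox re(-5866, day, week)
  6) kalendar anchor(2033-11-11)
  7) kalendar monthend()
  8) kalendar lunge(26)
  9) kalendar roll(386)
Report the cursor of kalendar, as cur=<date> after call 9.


Answer: cur=2037-02-19

Derivation:
CALL measurebox re[-81; min; day]
RET  -9/160
CALL shelf lodge[profe_al; 2067-10-05]
RET  pifu
CALL shelf pull[profe_al]
RET  2067-10-05
CALL kalendar anchor[1736-02-13]
RET  1736-02-13
CALL measurebox re[-5866; day; week]
RET  -838
CALL kalendar anchor[2033-11-11]
RET  2033-11-11
CALL kalendar monthend[]
RET  2033-11-30
CALL kalendar lunge[26]
RET  2036-01-30
CALL kalendar roll[386]
RET  2037-02-19


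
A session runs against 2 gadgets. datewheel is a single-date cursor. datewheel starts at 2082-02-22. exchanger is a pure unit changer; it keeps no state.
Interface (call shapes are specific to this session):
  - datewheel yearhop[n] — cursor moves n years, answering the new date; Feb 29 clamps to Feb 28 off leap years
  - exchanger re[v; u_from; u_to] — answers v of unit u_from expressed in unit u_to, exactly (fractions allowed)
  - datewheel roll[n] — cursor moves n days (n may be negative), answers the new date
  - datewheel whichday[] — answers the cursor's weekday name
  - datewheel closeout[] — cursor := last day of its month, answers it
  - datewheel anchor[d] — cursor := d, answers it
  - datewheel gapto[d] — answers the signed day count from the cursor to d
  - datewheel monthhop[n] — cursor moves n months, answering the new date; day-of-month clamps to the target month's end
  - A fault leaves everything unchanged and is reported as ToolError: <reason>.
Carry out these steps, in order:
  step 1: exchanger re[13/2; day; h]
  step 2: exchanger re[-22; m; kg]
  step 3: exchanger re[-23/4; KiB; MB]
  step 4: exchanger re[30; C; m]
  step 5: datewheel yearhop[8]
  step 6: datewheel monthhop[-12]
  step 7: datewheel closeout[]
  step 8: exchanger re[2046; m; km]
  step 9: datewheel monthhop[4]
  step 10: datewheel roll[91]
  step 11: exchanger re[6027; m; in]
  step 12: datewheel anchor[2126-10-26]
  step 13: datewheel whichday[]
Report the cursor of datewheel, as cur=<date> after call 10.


Then exchanger re using v=13/2, u_from=day, u_to=h, and observe 156.
I invoke exchanger re using v=-22, u_from=m, u_to=kg, and observe ToolError: incompatible units.
I use exchanger re using v=-23/4, u_from=KiB, u_to=MB, and observe -92/15625.
Invoking exchanger re using v=30, u_from=C, u_to=m, and see ToolError: incompatible units.
I call datewheel yearhop using n=8, → 2090-02-22.
Now I run datewheel monthhop using n=-12, — result: 2089-02-22.
Using datewheel closeout(), and see 2089-02-28.
Calling exchanger re using v=2046, u_from=m, u_to=km, and get 1023/500.
I run datewheel monthhop using n=4, which returns 2089-06-28.
I call datewheel roll using n=91, and observe 2089-09-27.
Calling exchanger re using v=6027, u_from=m, u_to=in, which returns 30135000/127.
I run datewheel anchor using d=2126-10-26, giving 2126-10-26.
Next I call datewheel whichday(): Saturday.

Answer: cur=2089-09-27


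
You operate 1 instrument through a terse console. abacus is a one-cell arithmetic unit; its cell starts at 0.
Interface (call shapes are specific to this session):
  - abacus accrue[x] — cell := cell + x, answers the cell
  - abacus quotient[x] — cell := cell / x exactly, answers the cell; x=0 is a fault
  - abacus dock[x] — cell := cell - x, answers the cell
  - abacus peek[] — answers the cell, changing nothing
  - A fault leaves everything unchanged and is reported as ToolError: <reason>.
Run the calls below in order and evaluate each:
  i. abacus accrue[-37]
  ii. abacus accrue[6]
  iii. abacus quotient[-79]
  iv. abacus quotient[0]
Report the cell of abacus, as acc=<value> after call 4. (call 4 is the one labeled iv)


Answer: acc=31/79

Derivation:
·→ abacus accrue(x: -37)
·← -37
·→ abacus accrue(x: 6)
·← -31
·→ abacus quotient(x: -79)
·← 31/79
·→ abacus quotient(x: 0)
·← ToolError: division by zero


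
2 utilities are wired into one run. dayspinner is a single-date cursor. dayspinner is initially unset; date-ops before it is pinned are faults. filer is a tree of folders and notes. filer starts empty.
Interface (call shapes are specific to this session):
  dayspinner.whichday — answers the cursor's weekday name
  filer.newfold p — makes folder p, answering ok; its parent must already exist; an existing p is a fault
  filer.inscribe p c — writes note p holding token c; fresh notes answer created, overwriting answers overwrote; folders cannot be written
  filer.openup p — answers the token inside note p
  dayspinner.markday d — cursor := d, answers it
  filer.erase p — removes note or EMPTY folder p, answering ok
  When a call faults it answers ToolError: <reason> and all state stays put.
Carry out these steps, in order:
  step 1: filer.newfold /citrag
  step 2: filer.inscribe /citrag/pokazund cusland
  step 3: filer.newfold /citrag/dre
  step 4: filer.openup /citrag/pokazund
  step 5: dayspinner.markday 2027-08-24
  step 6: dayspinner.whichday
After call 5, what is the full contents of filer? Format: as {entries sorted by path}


Using newfold on p=/citrag: ok.
I use inscribe on p=/citrag/pokazund, c=cusland, and get created.
I invoke newfold on p=/citrag/dre: ok.
Then openup on p=/citrag/pokazund, and see cusland.
Next I call markday on d=2027-08-24, — result: 2027-08-24.
I use whichday(), giving Tuesday.

Answer: {citrag/, citrag/dre/, citrag/pokazund=cusland}


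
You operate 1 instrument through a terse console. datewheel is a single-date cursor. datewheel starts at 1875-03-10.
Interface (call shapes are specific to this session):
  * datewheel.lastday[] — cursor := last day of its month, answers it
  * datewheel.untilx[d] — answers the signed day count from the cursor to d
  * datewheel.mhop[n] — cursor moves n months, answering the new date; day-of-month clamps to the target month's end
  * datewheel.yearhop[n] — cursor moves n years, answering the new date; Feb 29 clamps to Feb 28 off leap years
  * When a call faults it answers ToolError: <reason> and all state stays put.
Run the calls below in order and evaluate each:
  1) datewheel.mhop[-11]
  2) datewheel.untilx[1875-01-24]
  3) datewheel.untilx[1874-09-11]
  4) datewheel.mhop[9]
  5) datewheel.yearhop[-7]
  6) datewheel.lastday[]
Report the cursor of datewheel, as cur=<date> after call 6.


Answer: cur=1868-01-31

Derivation:
I try mhop passing n: -11, and get 1874-04-10.
I call untilx passing d: 1875-01-24, and get 289.
I use untilx passing d: 1874-09-11, — result: 154.
I run mhop passing n: 9, and get 1875-01-10.
Invoking yearhop passing n: -7, and see 1868-01-10.
I run lastday, → 1868-01-31.


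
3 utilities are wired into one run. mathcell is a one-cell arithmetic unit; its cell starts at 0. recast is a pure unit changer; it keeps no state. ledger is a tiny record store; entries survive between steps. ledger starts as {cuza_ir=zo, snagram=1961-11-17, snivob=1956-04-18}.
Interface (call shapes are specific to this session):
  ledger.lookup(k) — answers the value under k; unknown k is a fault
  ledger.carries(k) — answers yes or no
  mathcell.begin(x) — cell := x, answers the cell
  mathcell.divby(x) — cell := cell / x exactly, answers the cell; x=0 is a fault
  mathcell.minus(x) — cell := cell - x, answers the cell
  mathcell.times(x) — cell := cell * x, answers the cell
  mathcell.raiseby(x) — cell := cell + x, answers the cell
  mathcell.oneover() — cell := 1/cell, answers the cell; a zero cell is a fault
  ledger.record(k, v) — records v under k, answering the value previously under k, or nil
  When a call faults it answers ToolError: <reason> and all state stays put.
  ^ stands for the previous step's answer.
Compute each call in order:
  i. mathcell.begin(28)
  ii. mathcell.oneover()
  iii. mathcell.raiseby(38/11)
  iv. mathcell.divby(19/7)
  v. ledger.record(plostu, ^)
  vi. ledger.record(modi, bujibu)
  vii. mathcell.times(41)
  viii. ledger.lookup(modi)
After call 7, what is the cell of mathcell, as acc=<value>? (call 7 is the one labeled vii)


Answer: acc=44075/836

Derivation:
==> mathcell.begin(x: 28)
<== 28
==> mathcell.oneover()
<== 1/28
==> mathcell.raiseby(x: 38/11)
<== 1075/308
==> mathcell.divby(x: 19/7)
<== 1075/836
==> ledger.record(k: plostu, v: ^)
<== nil
==> ledger.record(k: modi, v: bujibu)
<== nil
==> mathcell.times(x: 41)
<== 44075/836
==> ledger.lookup(k: modi)
<== bujibu


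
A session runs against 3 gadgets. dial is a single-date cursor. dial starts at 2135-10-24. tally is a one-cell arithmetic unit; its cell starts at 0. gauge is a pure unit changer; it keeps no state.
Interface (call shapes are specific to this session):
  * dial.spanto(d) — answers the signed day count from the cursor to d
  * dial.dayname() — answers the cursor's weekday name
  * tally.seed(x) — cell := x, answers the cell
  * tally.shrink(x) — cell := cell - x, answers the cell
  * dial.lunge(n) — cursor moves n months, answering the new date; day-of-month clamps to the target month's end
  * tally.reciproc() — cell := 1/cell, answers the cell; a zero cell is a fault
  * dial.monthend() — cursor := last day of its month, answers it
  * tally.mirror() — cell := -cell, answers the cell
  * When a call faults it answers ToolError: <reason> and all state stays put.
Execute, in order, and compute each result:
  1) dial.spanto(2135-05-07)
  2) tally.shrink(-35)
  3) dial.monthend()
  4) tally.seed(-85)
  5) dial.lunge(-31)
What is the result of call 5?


Answer: 2133-03-31

Derivation:
% dial.spanto(d: 2135-05-07) : -170
% tally.shrink(x: -35) : 35
% dial.monthend() : 2135-10-31
% tally.seed(x: -85) : -85
% dial.lunge(n: -31) : 2133-03-31


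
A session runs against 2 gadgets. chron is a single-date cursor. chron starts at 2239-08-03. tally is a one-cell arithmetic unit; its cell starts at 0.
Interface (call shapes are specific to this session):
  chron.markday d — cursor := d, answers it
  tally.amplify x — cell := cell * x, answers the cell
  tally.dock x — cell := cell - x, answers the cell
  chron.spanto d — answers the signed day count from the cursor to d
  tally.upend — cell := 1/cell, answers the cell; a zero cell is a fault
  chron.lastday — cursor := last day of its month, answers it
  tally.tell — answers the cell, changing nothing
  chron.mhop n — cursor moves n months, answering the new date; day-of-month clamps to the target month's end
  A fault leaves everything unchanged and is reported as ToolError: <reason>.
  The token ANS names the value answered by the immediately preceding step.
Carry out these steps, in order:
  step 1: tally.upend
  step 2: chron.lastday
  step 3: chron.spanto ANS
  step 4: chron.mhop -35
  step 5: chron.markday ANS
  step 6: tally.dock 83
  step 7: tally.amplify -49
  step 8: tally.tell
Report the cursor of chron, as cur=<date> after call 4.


$ upend
:: ToolError: reciprocal of zero
$ lastday
:: 2239-08-31
$ spanto d: ANS
:: 0
$ mhop n: -35
:: 2236-09-30
$ markday d: ANS
:: 2236-09-30
$ dock x: 83
:: -83
$ amplify x: -49
:: 4067
$ tell
:: 4067

Answer: cur=2236-09-30


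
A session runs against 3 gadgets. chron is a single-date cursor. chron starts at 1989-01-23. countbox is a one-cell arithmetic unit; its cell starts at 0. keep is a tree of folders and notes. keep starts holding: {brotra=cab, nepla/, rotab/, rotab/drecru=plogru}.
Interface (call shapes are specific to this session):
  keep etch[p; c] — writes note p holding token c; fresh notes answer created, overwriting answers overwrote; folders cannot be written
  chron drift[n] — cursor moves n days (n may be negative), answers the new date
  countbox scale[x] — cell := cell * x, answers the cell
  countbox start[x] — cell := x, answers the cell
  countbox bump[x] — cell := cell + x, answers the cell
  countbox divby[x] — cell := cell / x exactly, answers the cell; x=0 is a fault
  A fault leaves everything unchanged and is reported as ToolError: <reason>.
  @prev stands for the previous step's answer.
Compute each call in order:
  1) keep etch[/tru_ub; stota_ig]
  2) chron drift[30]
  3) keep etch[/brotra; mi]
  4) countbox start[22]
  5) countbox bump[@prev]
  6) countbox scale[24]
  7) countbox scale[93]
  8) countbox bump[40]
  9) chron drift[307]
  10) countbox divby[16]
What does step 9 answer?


Answer: 1989-12-26

Derivation:
> keep etch p: /tru_ub c: stota_ig
:: created
> chron drift n: 30
:: 1989-02-22
> keep etch p: /brotra c: mi
:: overwrote
> countbox start x: 22
:: 22
> countbox bump x: @prev
:: 44
> countbox scale x: 24
:: 1056
> countbox scale x: 93
:: 98208
> countbox bump x: 40
:: 98248
> chron drift n: 307
:: 1989-12-26
> countbox divby x: 16
:: 12281/2


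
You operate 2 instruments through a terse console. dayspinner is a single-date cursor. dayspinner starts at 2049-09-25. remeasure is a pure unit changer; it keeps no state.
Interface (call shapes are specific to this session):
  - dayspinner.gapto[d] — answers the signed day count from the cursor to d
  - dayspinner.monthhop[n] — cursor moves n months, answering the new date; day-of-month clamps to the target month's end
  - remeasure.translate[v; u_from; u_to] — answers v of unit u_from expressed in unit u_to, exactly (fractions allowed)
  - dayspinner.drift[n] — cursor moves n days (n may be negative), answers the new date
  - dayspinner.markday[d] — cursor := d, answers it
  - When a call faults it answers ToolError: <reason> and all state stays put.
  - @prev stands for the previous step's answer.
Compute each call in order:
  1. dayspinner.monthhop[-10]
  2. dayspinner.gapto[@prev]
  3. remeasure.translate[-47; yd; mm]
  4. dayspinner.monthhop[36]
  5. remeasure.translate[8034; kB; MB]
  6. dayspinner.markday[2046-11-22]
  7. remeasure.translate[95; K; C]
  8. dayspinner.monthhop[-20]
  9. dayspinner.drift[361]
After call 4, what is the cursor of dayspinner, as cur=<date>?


[in] dayspinner.monthhop -10
= 2048-11-25
[in] dayspinner.gapto @prev
= 0
[in] remeasure.translate -47 yd mm
= -214884/5
[in] dayspinner.monthhop 36
= 2051-11-25
[in] remeasure.translate 8034 kB MB
= 4017/500
[in] dayspinner.markday 2046-11-22
= 2046-11-22
[in] remeasure.translate 95 K C
= -3563/20
[in] dayspinner.monthhop -20
= 2045-03-22
[in] dayspinner.drift 361
= 2046-03-18

Answer: cur=2051-11-25


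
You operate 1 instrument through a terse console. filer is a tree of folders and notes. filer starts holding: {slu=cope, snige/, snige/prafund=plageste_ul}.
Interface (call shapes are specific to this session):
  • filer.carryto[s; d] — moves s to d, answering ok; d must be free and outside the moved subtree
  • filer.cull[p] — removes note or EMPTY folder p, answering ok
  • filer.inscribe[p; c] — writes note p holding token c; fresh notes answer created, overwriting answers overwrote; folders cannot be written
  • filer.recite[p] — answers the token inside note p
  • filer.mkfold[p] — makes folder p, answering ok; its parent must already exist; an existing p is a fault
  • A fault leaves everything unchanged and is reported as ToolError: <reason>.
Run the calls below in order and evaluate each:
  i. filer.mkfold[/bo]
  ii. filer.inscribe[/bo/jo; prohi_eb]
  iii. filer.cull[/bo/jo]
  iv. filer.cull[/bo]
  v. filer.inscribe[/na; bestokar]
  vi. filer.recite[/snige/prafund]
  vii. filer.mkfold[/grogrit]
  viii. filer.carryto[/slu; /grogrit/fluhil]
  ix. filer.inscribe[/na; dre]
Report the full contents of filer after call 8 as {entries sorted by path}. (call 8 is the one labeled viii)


Answer: {grogrit/, grogrit/fluhil=cope, na=bestokar, snige/, snige/prafund=plageste_ul}

Derivation:
! mkfold(p='/bo') : ok
! inscribe(p='/bo/jo', c='prohi_eb') : created
! cull(p='/bo/jo') : ok
! cull(p='/bo') : ok
! inscribe(p='/na', c='bestokar') : created
! recite(p='/snige/prafund') : plageste_ul
! mkfold(p='/grogrit') : ok
! carryto(s='/slu', d='/grogrit/fluhil') : ok
! inscribe(p='/na', c='dre') : overwrote


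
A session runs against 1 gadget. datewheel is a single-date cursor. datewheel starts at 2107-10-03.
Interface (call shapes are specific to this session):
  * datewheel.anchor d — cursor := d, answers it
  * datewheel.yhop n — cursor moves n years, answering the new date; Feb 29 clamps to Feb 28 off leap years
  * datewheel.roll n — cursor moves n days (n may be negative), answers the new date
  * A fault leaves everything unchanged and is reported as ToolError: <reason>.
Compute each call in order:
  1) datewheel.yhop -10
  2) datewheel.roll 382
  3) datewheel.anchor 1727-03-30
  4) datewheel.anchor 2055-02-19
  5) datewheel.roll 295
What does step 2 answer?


Answer: 2098-10-20

Derivation:
==> datewheel.yhop(n=-10)
<== 2097-10-03
==> datewheel.roll(n=382)
<== 2098-10-20
==> datewheel.anchor(d=1727-03-30)
<== 1727-03-30
==> datewheel.anchor(d=2055-02-19)
<== 2055-02-19
==> datewheel.roll(n=295)
<== 2055-12-11


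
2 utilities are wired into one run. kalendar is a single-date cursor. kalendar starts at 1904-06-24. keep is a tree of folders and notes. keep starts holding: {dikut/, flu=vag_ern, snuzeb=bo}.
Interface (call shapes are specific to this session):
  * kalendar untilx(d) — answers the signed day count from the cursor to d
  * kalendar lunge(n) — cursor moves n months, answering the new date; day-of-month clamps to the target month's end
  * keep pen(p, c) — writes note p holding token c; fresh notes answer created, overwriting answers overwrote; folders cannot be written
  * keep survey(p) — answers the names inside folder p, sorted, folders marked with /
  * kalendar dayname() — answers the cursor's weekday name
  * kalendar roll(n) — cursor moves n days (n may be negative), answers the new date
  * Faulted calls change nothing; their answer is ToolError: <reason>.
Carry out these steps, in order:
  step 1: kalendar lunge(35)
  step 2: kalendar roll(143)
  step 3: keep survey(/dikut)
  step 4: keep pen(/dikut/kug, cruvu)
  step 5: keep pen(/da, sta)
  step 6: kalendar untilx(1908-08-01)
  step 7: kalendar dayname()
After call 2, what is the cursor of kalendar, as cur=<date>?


! kalendar lunge(35) == 1907-05-24
! kalendar roll(143) == 1907-10-14
! keep survey(/dikut) == []
! keep pen(/dikut/kug, cruvu) == created
! keep pen(/da, sta) == created
! kalendar untilx(1908-08-01) == 292
! kalendar dayname() == Monday

Answer: cur=1907-10-14


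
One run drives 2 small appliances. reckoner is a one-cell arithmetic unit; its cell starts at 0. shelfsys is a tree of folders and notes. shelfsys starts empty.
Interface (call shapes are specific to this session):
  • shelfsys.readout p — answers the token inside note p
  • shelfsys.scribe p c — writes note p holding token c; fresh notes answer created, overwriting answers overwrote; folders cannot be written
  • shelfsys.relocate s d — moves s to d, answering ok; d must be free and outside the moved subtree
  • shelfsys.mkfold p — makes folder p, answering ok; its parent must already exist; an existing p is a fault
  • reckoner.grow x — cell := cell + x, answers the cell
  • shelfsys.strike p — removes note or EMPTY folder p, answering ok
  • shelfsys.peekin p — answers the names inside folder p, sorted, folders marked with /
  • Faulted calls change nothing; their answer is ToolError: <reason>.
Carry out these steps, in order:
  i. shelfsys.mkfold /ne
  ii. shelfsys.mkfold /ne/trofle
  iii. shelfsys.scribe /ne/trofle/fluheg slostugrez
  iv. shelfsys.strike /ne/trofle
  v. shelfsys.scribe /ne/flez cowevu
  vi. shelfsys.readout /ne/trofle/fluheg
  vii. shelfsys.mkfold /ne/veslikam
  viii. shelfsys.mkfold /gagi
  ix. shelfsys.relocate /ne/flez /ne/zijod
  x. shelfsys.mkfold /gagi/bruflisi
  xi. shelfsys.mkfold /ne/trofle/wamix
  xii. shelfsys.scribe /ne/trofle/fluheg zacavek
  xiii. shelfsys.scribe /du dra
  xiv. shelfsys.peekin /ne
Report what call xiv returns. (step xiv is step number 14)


Answer: [trofle/, veslikam/, zijod]

Derivation:
CALL shelfsys.mkfold[p='/ne']
RET  ok
CALL shelfsys.mkfold[p='/ne/trofle']
RET  ok
CALL shelfsys.scribe[p='/ne/trofle/fluheg'; c='slostugrez']
RET  created
CALL shelfsys.strike[p='/ne/trofle']
RET  ToolError: not empty
CALL shelfsys.scribe[p='/ne/flez'; c='cowevu']
RET  created
CALL shelfsys.readout[p='/ne/trofle/fluheg']
RET  slostugrez
CALL shelfsys.mkfold[p='/ne/veslikam']
RET  ok
CALL shelfsys.mkfold[p='/gagi']
RET  ok
CALL shelfsys.relocate[s='/ne/flez'; d='/ne/zijod']
RET  ok
CALL shelfsys.mkfold[p='/gagi/bruflisi']
RET  ok
CALL shelfsys.mkfold[p='/ne/trofle/wamix']
RET  ok
CALL shelfsys.scribe[p='/ne/trofle/fluheg'; c='zacavek']
RET  overwrote
CALL shelfsys.scribe[p='/du'; c='dra']
RET  created
CALL shelfsys.peekin[p='/ne']
RET  [trofle/, veslikam/, zijod]


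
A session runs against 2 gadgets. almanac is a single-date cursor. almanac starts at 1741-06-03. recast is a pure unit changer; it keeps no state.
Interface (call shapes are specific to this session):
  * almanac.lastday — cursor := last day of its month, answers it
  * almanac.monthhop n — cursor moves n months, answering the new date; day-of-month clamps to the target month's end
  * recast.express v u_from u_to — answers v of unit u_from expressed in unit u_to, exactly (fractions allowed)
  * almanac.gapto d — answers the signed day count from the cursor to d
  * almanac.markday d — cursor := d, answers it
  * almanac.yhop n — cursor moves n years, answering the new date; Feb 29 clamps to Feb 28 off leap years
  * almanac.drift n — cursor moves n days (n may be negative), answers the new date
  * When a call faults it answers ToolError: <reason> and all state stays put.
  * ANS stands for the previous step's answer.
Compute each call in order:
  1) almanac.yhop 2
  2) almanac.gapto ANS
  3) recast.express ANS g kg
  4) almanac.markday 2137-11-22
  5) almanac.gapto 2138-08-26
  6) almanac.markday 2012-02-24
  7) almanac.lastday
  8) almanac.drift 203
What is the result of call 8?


$ yhop n: 2
= 1743-06-03
$ gapto d: ANS
= 0
$ express v: ANS u_from: g u_to: kg
= 0
$ markday d: 2137-11-22
= 2137-11-22
$ gapto d: 2138-08-26
= 277
$ markday d: 2012-02-24
= 2012-02-24
$ lastday
= 2012-02-29
$ drift n: 203
= 2012-09-19

Answer: 2012-09-19


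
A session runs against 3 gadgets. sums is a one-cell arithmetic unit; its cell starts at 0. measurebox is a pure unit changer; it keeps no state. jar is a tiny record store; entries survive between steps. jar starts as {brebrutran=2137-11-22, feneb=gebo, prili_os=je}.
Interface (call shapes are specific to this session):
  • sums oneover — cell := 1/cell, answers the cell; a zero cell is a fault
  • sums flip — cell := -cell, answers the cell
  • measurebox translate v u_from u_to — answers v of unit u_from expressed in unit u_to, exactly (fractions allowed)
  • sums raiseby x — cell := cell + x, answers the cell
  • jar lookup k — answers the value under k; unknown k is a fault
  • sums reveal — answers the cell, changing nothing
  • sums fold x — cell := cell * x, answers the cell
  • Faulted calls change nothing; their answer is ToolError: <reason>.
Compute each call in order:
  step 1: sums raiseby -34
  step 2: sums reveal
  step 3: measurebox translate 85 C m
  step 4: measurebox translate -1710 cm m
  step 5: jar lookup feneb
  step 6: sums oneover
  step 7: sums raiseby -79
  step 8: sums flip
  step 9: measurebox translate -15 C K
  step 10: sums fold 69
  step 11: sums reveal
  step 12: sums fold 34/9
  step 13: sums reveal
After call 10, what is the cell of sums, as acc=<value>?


>> sums raiseby(-34)
<< -34
>> sums reveal()
<< -34
>> measurebox translate(85, C, m)
<< ToolError: incompatible units
>> measurebox translate(-1710, cm, m)
<< -171/10
>> jar lookup(feneb)
<< gebo
>> sums oneover()
<< -1/34
>> sums raiseby(-79)
<< -2687/34
>> sums flip()
<< 2687/34
>> measurebox translate(-15, C, K)
<< 5163/20
>> sums fold(69)
<< 185403/34
>> sums reveal()
<< 185403/34
>> sums fold(34/9)
<< 61801/3
>> sums reveal()
<< 61801/3

Answer: acc=185403/34


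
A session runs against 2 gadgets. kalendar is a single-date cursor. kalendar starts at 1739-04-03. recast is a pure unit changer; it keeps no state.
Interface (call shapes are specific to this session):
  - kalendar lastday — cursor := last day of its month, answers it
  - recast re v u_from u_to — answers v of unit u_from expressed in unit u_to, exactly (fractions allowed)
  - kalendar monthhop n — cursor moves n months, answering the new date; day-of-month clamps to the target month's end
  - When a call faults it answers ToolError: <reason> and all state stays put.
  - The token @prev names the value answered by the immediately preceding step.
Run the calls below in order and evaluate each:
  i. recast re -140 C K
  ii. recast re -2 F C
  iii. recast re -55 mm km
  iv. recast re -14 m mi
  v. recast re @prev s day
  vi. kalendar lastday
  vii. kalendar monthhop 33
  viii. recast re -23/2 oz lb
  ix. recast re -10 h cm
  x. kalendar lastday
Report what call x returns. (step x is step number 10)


I try recast re using v: -140, u_from: C, u_to: K: 2663/20.
Calling recast re using v: -2, u_from: F, u_to: C, which returns -170/9.
I invoke recast re using v: -55, u_from: mm, u_to: km, → -11/200000.
Next I call recast re using v: -14, u_from: m, u_to: mi, and get -875/100584.
Using recast re using v: @prev, u_from: s, u_to: day, — result: -35/347618304.
Invoking kalendar lastday, and get 1739-04-30.
I try kalendar monthhop using n: 33, → 1742-01-30.
Now I run recast re using v: -23/2, u_from: oz, u_to: lb, giving -23/32.
Using recast re using v: -10, u_from: h, u_to: cm, and observe ToolError: incompatible units.
Invoking kalendar lastday, and observe 1742-01-31.

Answer: 1742-01-31


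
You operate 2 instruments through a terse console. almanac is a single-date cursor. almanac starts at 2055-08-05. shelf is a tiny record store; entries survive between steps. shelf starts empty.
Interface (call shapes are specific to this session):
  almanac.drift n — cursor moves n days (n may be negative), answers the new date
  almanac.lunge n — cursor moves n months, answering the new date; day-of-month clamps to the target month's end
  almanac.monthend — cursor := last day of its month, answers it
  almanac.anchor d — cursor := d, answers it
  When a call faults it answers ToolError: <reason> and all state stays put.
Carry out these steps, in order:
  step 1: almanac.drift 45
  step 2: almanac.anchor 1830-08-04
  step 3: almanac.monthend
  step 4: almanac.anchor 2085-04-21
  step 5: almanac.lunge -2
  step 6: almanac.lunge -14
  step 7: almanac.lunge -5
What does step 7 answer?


;; 1. drift(n='45') => 2055-09-19
;; 2. anchor(d='1830-08-04') => 1830-08-04
;; 3. monthend() => 1830-08-31
;; 4. anchor(d='2085-04-21') => 2085-04-21
;; 5. lunge(n='-2') => 2085-02-21
;; 6. lunge(n='-14') => 2083-12-21
;; 7. lunge(n='-5') => 2083-07-21

Answer: 2083-07-21
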